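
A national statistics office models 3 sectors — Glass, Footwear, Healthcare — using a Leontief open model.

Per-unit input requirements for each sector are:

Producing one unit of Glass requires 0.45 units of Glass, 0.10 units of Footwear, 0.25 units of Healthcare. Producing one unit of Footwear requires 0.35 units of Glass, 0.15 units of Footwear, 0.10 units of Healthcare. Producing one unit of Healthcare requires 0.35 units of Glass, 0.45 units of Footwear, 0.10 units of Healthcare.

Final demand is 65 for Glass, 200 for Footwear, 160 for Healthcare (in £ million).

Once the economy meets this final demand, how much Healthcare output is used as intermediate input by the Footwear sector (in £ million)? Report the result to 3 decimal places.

z_32 = 56.567

I − A =
  [   0.55    -0.35    -0.35]
  [  -0.10     0.85    -0.45]
  [  -0.25    -0.10     0.90]
Cofactors of I−A, C_ij = (−1)^(i+j)·(minor ij) (rows/columns in the sector order above):
  C_11 = (0.85)(0.90) − (-0.45)(-0.10) = 0.7200
  C_12 = −[(-0.10)(0.90) − (-0.45)(-0.25)] = 0.2025
  C_13 = (-0.10)(-0.10) − (0.85)(-0.25) = 0.2225
  C_21 = −[(-0.35)(0.90) − (-0.35)(-0.10)] = 0.3500
  C_22 = (0.55)(0.90) − (-0.35)(-0.25) = 0.4075
  C_23 = −[(0.55)(-0.10) − (-0.35)(-0.25)] = 0.1425
  C_31 = (-0.35)(-0.45) − (-0.35)(0.85) = 0.4550
  C_32 = −[(0.55)(-0.45) − (-0.35)(-0.10)] = 0.2825
  C_33 = (0.55)(0.85) − (-0.35)(-0.10) = 0.4325
det(I−A) = Σ_j (I−A)_1j·C_1j = (0.55)(0.7200) + (-0.35)(0.2025) + (-0.35)(0.2225) = 0.24725
adj(I−A) = Cᵀ =
  [ 0.7200   0.3500   0.4550]
  [ 0.2025   0.4075   0.2825]
  [ 0.2225   0.1425   0.4325]
(I − A)⁻¹ = adj(I−A) / det(I−A) ≈
  [   2.9120     1.4156     1.8402]
  [   0.8190     1.6481     1.1426]
  [   0.8999     0.5763     1.7492]
First solve x = (I − A)⁻¹ d = adj(I−A)·d / det(I−A); in particular x_2 = (0.2025·65 + 0.4075·200 + 0.2825·160) / 0.24725 = 139.8625 / 0.24725 ≈ 565.67240.
Intermediate flow from 3 to 2: z_32 = a_32 · x_2 = 0.10 × 139.8625 / 0.24725 = 13.98625 / 0.24725 ≈ 56.567.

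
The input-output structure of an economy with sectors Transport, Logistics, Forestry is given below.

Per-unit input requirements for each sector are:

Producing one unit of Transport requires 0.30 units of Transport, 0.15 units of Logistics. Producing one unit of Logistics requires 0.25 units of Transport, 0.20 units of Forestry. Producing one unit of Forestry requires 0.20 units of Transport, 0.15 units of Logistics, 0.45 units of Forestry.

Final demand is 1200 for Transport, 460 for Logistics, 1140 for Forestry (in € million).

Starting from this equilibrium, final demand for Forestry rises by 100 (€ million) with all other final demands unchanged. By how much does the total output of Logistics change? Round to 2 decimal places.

Δx_L = 40.01

I − A =
  [   0.70    -0.25    -0.20]
  [  -0.15     1.00    -0.15]
  [   0.00    -0.20     0.55]
Cofactors of I−A, C_ij = (−1)^(i+j)·(minor ij) (rows/columns in the sector order above):
  C_11 = (1.00)(0.55) − (-0.15)(-0.20) = 0.5200
  C_12 = −[(-0.15)(0.55) − (-0.15)(0.00)] = 0.0825
  C_13 = (-0.15)(-0.20) − (1.00)(0.00) = 0.0300
  C_21 = −[(-0.25)(0.55) − (-0.20)(-0.20)] = 0.1775
  C_22 = (0.70)(0.55) − (-0.20)(0.00) = 0.3850
  C_23 = −[(0.70)(-0.20) − (-0.25)(0.00)] = 0.1400
  C_31 = (-0.25)(-0.15) − (-0.20)(1.00) = 0.2375
  C_32 = −[(0.70)(-0.15) − (-0.20)(-0.15)] = 0.1350
  C_33 = (0.70)(1.00) − (-0.25)(-0.15) = 0.6625
det(I−A) = Σ_j (I−A)_1j·C_1j = (0.70)(0.5200) + (-0.25)(0.0825) + (-0.20)(0.0300) = 0.337375
adj(I−A) = Cᵀ =
  [ 0.5200   0.1775   0.2375]
  [ 0.0825   0.3850   0.1350]
  [ 0.0300   0.1400   0.6625]
(I − A)⁻¹ = adj(I−A) / det(I−A) ≈
  [   1.5413     0.5261     0.7040]
  [   0.2445     1.1412     0.4001]
  [   0.0889     0.4150     1.9637]
Δx = (I − A)⁻¹ Δd with Δd having +100 in the Forestry component and 0 elsewhere.
So Δx_L = L_LF · (+100), where L_LF = adj(I−A)_LF / det(I−A) = 0.1350 / 0.337375.
Δx_L = 0.1350 × (+100) / 0.337375 = 13.50 / 0.337375 ≈ 40.01.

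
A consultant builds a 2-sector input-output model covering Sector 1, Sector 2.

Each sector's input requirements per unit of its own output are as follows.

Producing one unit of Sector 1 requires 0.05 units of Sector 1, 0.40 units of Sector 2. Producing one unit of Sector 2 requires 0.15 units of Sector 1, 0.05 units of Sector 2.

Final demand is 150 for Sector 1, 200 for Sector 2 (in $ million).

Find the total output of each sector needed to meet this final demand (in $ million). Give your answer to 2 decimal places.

I − A =
  [   0.95    -0.15]
  [  -0.40     0.95]
det(I−A) = (0.95)(0.95) − (-0.15)(-0.40) = 0.8425
adj(I−A) = [[0.95, 0.15], [0.40, 0.95]]
(I − A)⁻¹ = adj(I−A) / det(I−A) ≈
  [   1.1276     0.1780]
  [   0.4748     1.1276]
x = (I − A)⁻¹ d = adj(I−A)·d / det(I−A), with det(I−A) = 0.8425:
  x_1 = (0.95·150 + 0.15·200) / 0.8425 = 172.50 / 0.8425 ≈ 204.75
  x_2 = (0.40·150 + 0.95·200) / 0.8425 = 250.00 / 0.8425 ≈ 296.74

x_1 = 204.75, x_2 = 296.74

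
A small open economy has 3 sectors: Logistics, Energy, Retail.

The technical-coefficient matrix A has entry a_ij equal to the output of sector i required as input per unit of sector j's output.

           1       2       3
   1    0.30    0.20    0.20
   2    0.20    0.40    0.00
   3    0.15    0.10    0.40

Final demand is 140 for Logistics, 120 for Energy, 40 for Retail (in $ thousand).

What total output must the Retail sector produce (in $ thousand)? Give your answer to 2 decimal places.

x_3 = 206.80

I − A =
  [   0.70    -0.20    -0.20]
  [  -0.20     0.60     0.00]
  [  -0.15    -0.10     0.60]
Cofactors of I−A, C_ij = (−1)^(i+j)·(minor ij) (rows/columns in the sector order above):
  C_11 = (0.60)(0.60) − (0.00)(-0.10) = 0.3600
  C_12 = −[(-0.20)(0.60) − (0.00)(-0.15)] = 0.1200
  C_13 = (-0.20)(-0.10) − (0.60)(-0.15) = 0.1100
  C_21 = −[(-0.20)(0.60) − (-0.20)(-0.10)] = 0.1400
  C_22 = (0.70)(0.60) − (-0.20)(-0.15) = 0.3900
  C_23 = −[(0.70)(-0.10) − (-0.20)(-0.15)] = 0.1000
  C_31 = (-0.20)(0.00) − (-0.20)(0.60) = 0.1200
  C_32 = −[(0.70)(0.00) − (-0.20)(-0.20)] = 0.0400
  C_33 = (0.70)(0.60) − (-0.20)(-0.20) = 0.3800
det(I−A) = Σ_j (I−A)_1j·C_1j = (0.70)(0.3600) + (-0.20)(0.1200) + (-0.20)(0.1100) = 0.2060
adj(I−A) = Cᵀ =
  [ 0.3600   0.1400   0.1200]
  [ 0.1200   0.3900   0.0400]
  [ 0.1100   0.1000   0.3800]
(I − A)⁻¹ = adj(I−A) / det(I−A) ≈
  [   1.7476     0.6796     0.5825]
  [   0.5825     1.8932     0.1942]
  [   0.5340     0.4854     1.8447]
x = (I − A)⁻¹ d = adj(I−A)·d / det(I−A), with det(I−A) = 0.2060:
  x_1 = (0.3600·140 + 0.1400·120 + 0.1200·40) / 0.2060 = 72.00 / 0.2060 ≈ 349.51
  x_2 = (0.1200·140 + 0.3900·120 + 0.0400·40) / 0.2060 = 65.20 / 0.2060 ≈ 316.50
  x_3 = (0.1100·140 + 0.1000·120 + 0.3800·40) / 0.2060 = 42.60 / 0.2060 ≈ 206.80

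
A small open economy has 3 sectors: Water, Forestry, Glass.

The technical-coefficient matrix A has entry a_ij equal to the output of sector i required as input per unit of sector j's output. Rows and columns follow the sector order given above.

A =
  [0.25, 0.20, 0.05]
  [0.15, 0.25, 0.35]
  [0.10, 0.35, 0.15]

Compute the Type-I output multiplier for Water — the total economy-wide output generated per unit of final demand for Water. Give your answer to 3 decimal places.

I − A =
  [   0.75    -0.20    -0.05]
  [  -0.15     0.75    -0.35]
  [  -0.10    -0.35     0.85]
Cofactors of I−A, C_ij = (−1)^(i+j)·(minor ij) (rows/columns in the sector order above):
  C_11 = (0.75)(0.85) − (-0.35)(-0.35) = 0.5150
  C_12 = −[(-0.15)(0.85) − (-0.35)(-0.10)] = 0.1625
  C_13 = (-0.15)(-0.35) − (0.75)(-0.10) = 0.1275
  C_21 = −[(-0.20)(0.85) − (-0.05)(-0.35)] = 0.1875
  C_22 = (0.75)(0.85) − (-0.05)(-0.10) = 0.6325
  C_23 = −[(0.75)(-0.35) − (-0.20)(-0.10)] = 0.2825
  C_31 = (-0.20)(-0.35) − (-0.05)(0.75) = 0.1075
  C_32 = −[(0.75)(-0.35) − (-0.05)(-0.15)] = 0.2700
  C_33 = (0.75)(0.75) − (-0.20)(-0.15) = 0.5325
det(I−A) = Σ_j (I−A)_1j·C_1j = (0.75)(0.5150) + (-0.20)(0.1625) + (-0.05)(0.1275) = 0.347375
adj(I−A) = Cᵀ =
  [ 0.5150   0.1875   0.1075]
  [ 0.1625   0.6325   0.2700]
  [ 0.1275   0.2825   0.5325]
(I − A)⁻¹ = adj(I−A) / det(I−A) ≈
  [   1.4825     0.5398     0.3095]
  [   0.4678     1.8208     0.7773]
  [   0.3670     0.8132     1.5329]
The output multiplier for sector j is the column-j sum of the Leontief inverse (I − A)⁻¹ = adj(I−A) / det(I−A).
Column W of adj(I−A): (0.5150, 0.1625, 0.1275); det(I−A) = 0.347375.
m_W = (0.5150 + 0.1625 + 0.1275) / 0.347375 = 0.805 / 0.347375 ≈ 2.317.

m_W = 2.317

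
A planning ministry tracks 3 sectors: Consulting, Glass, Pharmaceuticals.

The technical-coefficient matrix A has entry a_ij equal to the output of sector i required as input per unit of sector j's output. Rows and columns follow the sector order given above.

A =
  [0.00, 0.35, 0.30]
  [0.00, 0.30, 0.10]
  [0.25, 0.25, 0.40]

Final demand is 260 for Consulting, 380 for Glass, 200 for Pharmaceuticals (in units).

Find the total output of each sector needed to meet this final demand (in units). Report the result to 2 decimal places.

x_1 = 779.03, x_2 = 677.15, x_3 = 940.07

I − A =
  [   1.00    -0.35    -0.30]
  [   0.00     0.70    -0.10]
  [  -0.25    -0.25     0.60]
Cofactors of I−A, C_ij = (−1)^(i+j)·(minor ij) (rows/columns in the sector order above):
  C_11 = (0.70)(0.60) − (-0.10)(-0.25) = 0.3950
  C_12 = −[(0.00)(0.60) − (-0.10)(-0.25)] = 0.0250
  C_13 = (0.00)(-0.25) − (0.70)(-0.25) = 0.1750
  C_21 = −[(-0.35)(0.60) − (-0.30)(-0.25)] = 0.2850
  C_22 = (1.00)(0.60) − (-0.30)(-0.25) = 0.5250
  C_23 = −[(1.00)(-0.25) − (-0.35)(-0.25)] = 0.3375
  C_31 = (-0.35)(-0.10) − (-0.30)(0.70) = 0.2450
  C_32 = −[(1.00)(-0.10) − (-0.30)(0.00)] = 0.1000
  C_33 = (1.00)(0.70) − (-0.35)(0.00) = 0.7000
det(I−A) = Σ_j (I−A)_1j·C_1j = (1.00)(0.3950) + (-0.35)(0.0250) + (-0.30)(0.1750) = 0.33375
adj(I−A) = Cᵀ =
  [ 0.3950   0.2850   0.2450]
  [ 0.0250   0.5250   0.1000]
  [ 0.1750   0.3375   0.7000]
(I − A)⁻¹ = adj(I−A) / det(I−A) ≈
  [   1.1835     0.8539     0.7341]
  [   0.0749     1.5730     0.2996]
  [   0.5243     1.0112     2.0974]
x = (I − A)⁻¹ d = adj(I−A)·d / det(I−A), with det(I−A) = 0.33375:
  x_1 = (0.3950·260 + 0.2850·380 + 0.2450·200) / 0.33375 = 260.00 / 0.33375 ≈ 779.03
  x_2 = (0.0250·260 + 0.5250·380 + 0.1000·200) / 0.33375 = 226.00 / 0.33375 ≈ 677.15
  x_3 = (0.1750·260 + 0.3375·380 + 0.7000·200) / 0.33375 = 313.75 / 0.33375 ≈ 940.07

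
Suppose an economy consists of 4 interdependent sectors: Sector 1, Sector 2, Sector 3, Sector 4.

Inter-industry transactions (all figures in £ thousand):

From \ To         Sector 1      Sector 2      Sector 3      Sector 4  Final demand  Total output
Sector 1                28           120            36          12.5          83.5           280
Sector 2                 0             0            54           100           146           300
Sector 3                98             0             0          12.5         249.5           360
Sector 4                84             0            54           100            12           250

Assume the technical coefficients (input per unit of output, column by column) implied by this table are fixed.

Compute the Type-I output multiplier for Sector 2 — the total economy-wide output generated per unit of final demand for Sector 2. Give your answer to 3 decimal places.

Technical coefficients a_ij = z_ij / X_j:
  a_11 = 28/280 = 0.10, a_21 = 0/280 = 0.00, a_31 = 98/280 = 0.35, a_41 = 84/280 = 0.30
  a_12 = 120/300 = 0.40, a_22 = 0/300 = 0.00, a_32 = 0/300 = 0.00, a_42 = 0/300 = 0.00
  a_13 = 36/360 = 0.10, a_23 = 54/360 = 0.15, a_33 = 0/360 = 0.00, a_43 = 54/360 = 0.15
  a_14 = 12.5/250 = 0.05, a_24 = 100/250 = 0.40, a_34 = 12.5/250 = 0.05, a_44 = 100/250 = 0.40
I − A =
  [   0.90    -0.40    -0.10    -0.05]
  [   0.00     1.00    -0.15    -0.40]
  [  -0.35     0.00     1.00    -0.05]
  [  -0.30     0.00    -0.15     0.60]
Compute the cofactors C_ij = (−1)^(i+j)·(3×3 minor ij) of I−A; the adjugate is their transpose:
adj(I−A) = Cᵀ =
  [ 0.592500   0.237000   0.127500   0.218000]
  [ 0.174750   0.493125   0.144750   0.355375]
  [ 0.225000   0.090000   0.477000   0.118500]
  [ 0.352500   0.141000   0.183000   0.844000]
det(I−A) = Σ_j (I−A)_1j·C_1j = (0.90)(0.592500) + (-0.40)(0.174750) + (-0.10)(0.225000) + (-0.05)(0.352500) = 0.423225
(I − A)⁻¹ = adj(I−A) / det(I−A) ≈
  [   1.4000     0.5600     0.3013     0.5151]
  [   0.4129     1.1652     0.3420     0.8397]
  [   0.5316     0.2127     1.1271     0.2800]
  [   0.8329     0.3332     0.4324     1.9942]
The output multiplier for sector j is the column-j sum of the Leontief inverse (I − A)⁻¹ = adj(I−A) / det(I−A).
Column 2 of adj(I−A): (0.237000, 0.493125, 0.090000, 0.141000); det(I−A) = 0.423225.
m_2 = (0.237000 + 0.493125 + 0.090000 + 0.141000) / 0.423225 = 0.961125 / 0.423225 ≈ 2.271.

m_2 = 2.271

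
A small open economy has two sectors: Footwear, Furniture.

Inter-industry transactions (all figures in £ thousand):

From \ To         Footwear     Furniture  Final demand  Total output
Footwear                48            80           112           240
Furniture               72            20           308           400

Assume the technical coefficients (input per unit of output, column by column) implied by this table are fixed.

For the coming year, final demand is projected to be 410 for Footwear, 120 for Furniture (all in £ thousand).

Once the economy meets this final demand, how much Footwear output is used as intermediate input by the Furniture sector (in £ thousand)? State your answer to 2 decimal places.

Technical coefficients a_ij = z_ij / X_j:
  a_11 = 48/240 = 0.20, a_21 = 72/240 = 0.30
  a_12 = 80/400 = 0.20, a_22 = 20/400 = 0.05
I − A =
  [   0.80    -0.20]
  [  -0.30     0.95]
det(I−A) = (0.80)(0.95) − (-0.20)(-0.30) = 0.7000
adj(I−A) = [[0.95, 0.20], [0.30, 0.80]]
(I − A)⁻¹ = adj(I−A) / det(I−A) ≈
  [   1.3571     0.2857]
  [   0.4286     1.1429]
First solve x = (I − A)⁻¹ d = adj(I−A)·d / det(I−A); in particular x_2 = (0.30·410 + 0.80·120) / 0.7000 = 219.00 / 0.7000 ≈ 312.8571.
Intermediate flow from 1 to 2: z_12 = a_12 · x_2 = 0.20 × 219.00 / 0.7000 = 43.80 / 0.7000 ≈ 62.57.

z_12 = 62.57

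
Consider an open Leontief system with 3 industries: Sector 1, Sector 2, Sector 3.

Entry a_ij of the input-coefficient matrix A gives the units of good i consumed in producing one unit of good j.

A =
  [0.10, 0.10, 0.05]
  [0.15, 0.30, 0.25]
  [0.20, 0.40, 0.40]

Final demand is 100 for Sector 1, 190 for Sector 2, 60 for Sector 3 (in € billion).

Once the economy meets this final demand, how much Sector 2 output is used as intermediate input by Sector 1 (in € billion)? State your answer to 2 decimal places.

z_21 = 28.86

I − A =
  [   0.90    -0.10    -0.05]
  [  -0.15     0.70    -0.25]
  [  -0.20    -0.40     0.60]
Cofactors of I−A, C_ij = (−1)^(i+j)·(minor ij) (rows/columns in the sector order above):
  C_11 = (0.70)(0.60) − (-0.25)(-0.40) = 0.3200
  C_12 = −[(-0.15)(0.60) − (-0.25)(-0.20)] = 0.1400
  C_13 = (-0.15)(-0.40) − (0.70)(-0.20) = 0.2000
  C_21 = −[(-0.10)(0.60) − (-0.05)(-0.40)] = 0.0800
  C_22 = (0.90)(0.60) − (-0.05)(-0.20) = 0.5300
  C_23 = −[(0.90)(-0.40) − (-0.10)(-0.20)] = 0.3800
  C_31 = (-0.10)(-0.25) − (-0.05)(0.70) = 0.0600
  C_32 = −[(0.90)(-0.25) − (-0.05)(-0.15)] = 0.2325
  C_33 = (0.90)(0.70) − (-0.10)(-0.15) = 0.6150
det(I−A) = Σ_j (I−A)_1j·C_1j = (0.90)(0.3200) + (-0.10)(0.1400) + (-0.05)(0.2000) = 0.2640
adj(I−A) = Cᵀ =
  [ 0.3200   0.0800   0.0600]
  [ 0.1400   0.5300   0.2325]
  [ 0.2000   0.3800   0.6150]
(I − A)⁻¹ = adj(I−A) / det(I−A) ≈
  [   1.2121     0.3030     0.2273]
  [   0.5303     2.0076     0.8807]
  [   0.7576     1.4394     2.3295]
First solve x = (I − A)⁻¹ d = adj(I−A)·d / det(I−A); in particular x_1 = (0.3200·100 + 0.0800·190 + 0.0600·60) / 0.2640 = 50.80 / 0.2640 ≈ 192.4242.
Intermediate flow from 2 to 1: z_21 = a_21 · x_1 = 0.15 × 50.80 / 0.2640 = 7.62 / 0.2640 ≈ 28.86.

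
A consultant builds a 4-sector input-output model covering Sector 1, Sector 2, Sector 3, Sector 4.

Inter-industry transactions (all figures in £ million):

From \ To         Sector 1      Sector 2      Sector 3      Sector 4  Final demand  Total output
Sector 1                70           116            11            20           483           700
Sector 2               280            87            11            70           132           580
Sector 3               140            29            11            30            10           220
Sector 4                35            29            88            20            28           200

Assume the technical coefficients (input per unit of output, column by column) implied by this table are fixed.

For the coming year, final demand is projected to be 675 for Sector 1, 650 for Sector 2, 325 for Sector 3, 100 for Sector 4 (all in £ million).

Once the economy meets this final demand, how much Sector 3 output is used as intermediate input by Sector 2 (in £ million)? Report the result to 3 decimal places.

z_32 = 82.185

Technical coefficients a_ij = z_ij / X_j:
  a_11 = 70/700 = 0.10, a_21 = 280/700 = 0.40, a_31 = 140/700 = 0.20, a_41 = 35/700 = 0.05
  a_12 = 116/580 = 0.20, a_22 = 87/580 = 0.15, a_32 = 29/580 = 0.05, a_42 = 29/580 = 0.05
  a_13 = 11/220 = 0.05, a_23 = 11/220 = 0.05, a_33 = 11/220 = 0.05, a_43 = 88/220 = 0.40
  a_14 = 20/200 = 0.10, a_24 = 70/200 = 0.35, a_34 = 30/200 = 0.15, a_44 = 20/200 = 0.10
I − A =
  [   0.90    -0.20    -0.05    -0.10]
  [  -0.40     0.85    -0.05    -0.35]
  [  -0.20    -0.05     0.95    -0.15]
  [  -0.05    -0.05    -0.40     0.90]
Compute the cofactors C_ij = (−1)^(i+j)·(3×3 minor ij) of I−A; the adjugate is their transpose:
adj(I−A) = Cᵀ =
  [ 0.649500   0.168375   0.108625   0.155750]
  [ 0.372000   0.693375   0.201125   0.344500]
  [ 0.177750   0.085500   0.591000   0.151500]
  [ 0.135750   0.085875   0.279875   0.637000]
det(I−A) = Σ_j (I−A)_1j·C_1j = (0.90)(0.649500) + (-0.20)(0.372000) + (-0.05)(0.177750) + (-0.10)(0.135750) = 0.4876875
(I − A)⁻¹ = adj(I−A) / det(I−A) ≈
  [   1.3318     0.3453     0.2227     0.3194]
  [   0.7628     1.4218     0.4124     0.7064]
  [   0.3645     0.1753     1.2118     0.3106]
  [   0.2784     0.1761     0.5739     1.3062]
First solve x = (I − A)⁻¹ d = adj(I−A)·d / det(I−A); in particular x_2 = (0.372000·675 + 0.693375·650 + 0.201125·325 + 0.344500·100) / 0.4876875 = 801.609375 / 0.4876875 ≈ 1643.69473.
Intermediate flow from 3 to 2: z_32 = a_32 · x_2 = 0.05 × 801.609375 / 0.4876875 = 40.08046875 / 0.4876875 ≈ 82.185.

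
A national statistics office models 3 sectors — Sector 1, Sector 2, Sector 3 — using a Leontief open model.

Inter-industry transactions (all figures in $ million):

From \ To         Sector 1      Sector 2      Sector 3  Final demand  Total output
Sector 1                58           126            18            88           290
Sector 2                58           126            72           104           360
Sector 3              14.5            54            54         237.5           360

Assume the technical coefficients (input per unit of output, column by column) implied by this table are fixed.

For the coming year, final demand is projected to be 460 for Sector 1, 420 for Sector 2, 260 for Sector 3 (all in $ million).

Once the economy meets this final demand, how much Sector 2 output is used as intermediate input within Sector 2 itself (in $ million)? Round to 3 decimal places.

z_22 = 409.357

Technical coefficients a_ij = z_ij / X_j:
  a_11 = 58/290 = 0.20, a_21 = 58/290 = 0.20, a_31 = 14.5/290 = 0.05
  a_12 = 126/360 = 0.35, a_22 = 126/360 = 0.35, a_32 = 54/360 = 0.15
  a_13 = 18/360 = 0.05, a_23 = 72/360 = 0.20, a_33 = 54/360 = 0.15
I − A =
  [   0.80    -0.35    -0.05]
  [  -0.20     0.65    -0.20]
  [  -0.05    -0.15     0.85]
Cofactors of I−A, C_ij = (−1)^(i+j)·(minor ij) (rows/columns in the sector order above):
  C_11 = (0.65)(0.85) − (-0.20)(-0.15) = 0.5225
  C_12 = −[(-0.20)(0.85) − (-0.20)(-0.05)] = 0.1800
  C_13 = (-0.20)(-0.15) − (0.65)(-0.05) = 0.0625
  C_21 = −[(-0.35)(0.85) − (-0.05)(-0.15)] = 0.3050
  C_22 = (0.80)(0.85) − (-0.05)(-0.05) = 0.6775
  C_23 = −[(0.80)(-0.15) − (-0.35)(-0.05)] = 0.1375
  C_31 = (-0.35)(-0.20) − (-0.05)(0.65) = 0.1025
  C_32 = −[(0.80)(-0.20) − (-0.05)(-0.20)] = 0.1700
  C_33 = (0.80)(0.65) − (-0.35)(-0.20) = 0.4500
det(I−A) = Σ_j (I−A)_1j·C_1j = (0.80)(0.5225) + (-0.35)(0.1800) + (-0.05)(0.0625) = 0.351875
adj(I−A) = Cᵀ =
  [ 0.5225   0.3050   0.1025]
  [ 0.1800   0.6775   0.1700]
  [ 0.0625   0.1375   0.4500]
(I − A)⁻¹ = adj(I−A) / det(I−A) ≈
  [   1.4849     0.8668     0.2913]
  [   0.5115     1.9254     0.4831]
  [   0.1776     0.3908     1.2789]
First solve x = (I − A)⁻¹ d = adj(I−A)·d / det(I−A); in particular x_2 = (0.1800·460 + 0.6775·420 + 0.1700·260) / 0.351875 = 411.55 / 0.351875 ≈ 1169.59147.
Intermediate flow from 2 to 2: z_22 = a_22 · x_2 = 0.35 × 411.55 / 0.351875 = 144.0425 / 0.351875 ≈ 409.357.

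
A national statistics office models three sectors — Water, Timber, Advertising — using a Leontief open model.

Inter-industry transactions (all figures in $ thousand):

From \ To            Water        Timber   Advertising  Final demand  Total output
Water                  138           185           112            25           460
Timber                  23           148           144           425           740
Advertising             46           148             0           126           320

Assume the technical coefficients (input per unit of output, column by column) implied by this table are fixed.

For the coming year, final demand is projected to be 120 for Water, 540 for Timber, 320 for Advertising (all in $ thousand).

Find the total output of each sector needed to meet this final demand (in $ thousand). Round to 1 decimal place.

x_1 = 868.4, x_2 = 1079.6, x_3 = 622.8

Technical coefficients a_ij = z_ij / X_j:
  a_11 = 138/460 = 0.30, a_21 = 23/460 = 0.05, a_31 = 46/460 = 0.10
  a_12 = 185/740 = 0.25, a_22 = 148/740 = 0.20, a_32 = 148/740 = 0.20
  a_13 = 112/320 = 0.35, a_23 = 144/320 = 0.45, a_33 = 0/320 = 0.00
I − A =
  [   0.70    -0.25    -0.35]
  [  -0.05     0.80    -0.45]
  [  -0.10    -0.20     1.00]
Cofactors of I−A, C_ij = (−1)^(i+j)·(minor ij) (rows/columns in the sector order above):
  C_11 = (0.80)(1.00) − (-0.45)(-0.20) = 0.7100
  C_12 = −[(-0.05)(1.00) − (-0.45)(-0.10)] = 0.0950
  C_13 = (-0.05)(-0.20) − (0.80)(-0.10) = 0.0900
  C_21 = −[(-0.25)(1.00) − (-0.35)(-0.20)] = 0.3200
  C_22 = (0.70)(1.00) − (-0.35)(-0.10) = 0.6650
  C_23 = −[(0.70)(-0.20) − (-0.25)(-0.10)] = 0.1650
  C_31 = (-0.25)(-0.45) − (-0.35)(0.80) = 0.3925
  C_32 = −[(0.70)(-0.45) − (-0.35)(-0.05)] = 0.3325
  C_33 = (0.70)(0.80) − (-0.25)(-0.05) = 0.5475
det(I−A) = Σ_j (I−A)_1j·C_1j = (0.70)(0.7100) + (-0.25)(0.0950) + (-0.35)(0.0900) = 0.44175
adj(I−A) = Cᵀ =
  [ 0.7100   0.3200   0.3925]
  [ 0.0950   0.6650   0.3325]
  [ 0.0900   0.1650   0.5475]
(I − A)⁻¹ = adj(I−A) / det(I−A) ≈
  [   1.6072     0.7244     0.8885]
  [   0.2151     1.5054     0.7527]
  [   0.2037     0.3735     1.2394]
x = (I − A)⁻¹ d = adj(I−A)·d / det(I−A), with det(I−A) = 0.44175:
  x_1 = (0.7100·120 + 0.3200·540 + 0.3925·320) / 0.44175 = 383.60 / 0.44175 ≈ 868.4
  x_2 = (0.0950·120 + 0.6650·540 + 0.3325·320) / 0.44175 = 476.90 / 0.44175 ≈ 1079.6
  x_3 = (0.0900·120 + 0.1650·540 + 0.5475·320) / 0.44175 = 275.10 / 0.44175 ≈ 622.8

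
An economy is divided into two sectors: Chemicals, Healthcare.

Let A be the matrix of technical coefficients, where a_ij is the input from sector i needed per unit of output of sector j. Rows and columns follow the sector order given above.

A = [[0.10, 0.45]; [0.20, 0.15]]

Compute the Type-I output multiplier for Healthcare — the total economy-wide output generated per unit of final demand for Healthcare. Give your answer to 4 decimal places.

m_2 = 2.0000

I − A =
  [   0.90    -0.45]
  [  -0.20     0.85]
det(I−A) = (0.90)(0.85) − (-0.45)(-0.20) = 0.6750
adj(I−A) = [[0.85, 0.45], [0.20, 0.90]]
(I − A)⁻¹ = adj(I−A) / det(I−A) ≈
  [   1.25926     0.66667]
  [   0.29630     1.33333]
The output multiplier for sector j is the column-j sum of the Leontief inverse (I − A)⁻¹ = adj(I−A) / det(I−A).
Column 2 of adj(I−A): (0.45, 0.90); det(I−A) = 0.6750.
m_2 = (0.45 + 0.90) / 0.6750 = 1.35 / 0.6750 = 2.0000.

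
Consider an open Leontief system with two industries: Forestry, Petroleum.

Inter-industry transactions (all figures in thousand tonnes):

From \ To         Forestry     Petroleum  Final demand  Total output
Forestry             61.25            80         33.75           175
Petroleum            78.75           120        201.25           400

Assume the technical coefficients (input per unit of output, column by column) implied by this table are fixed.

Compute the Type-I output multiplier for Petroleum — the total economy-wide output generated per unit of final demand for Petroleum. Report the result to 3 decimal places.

m_2 = 2.329

Technical coefficients a_ij = z_ij / X_j:
  a_11 = 61.25/175 = 0.35, a_21 = 78.75/175 = 0.45
  a_12 = 80/400 = 0.20, a_22 = 120/400 = 0.30
I − A =
  [   0.65    -0.20]
  [  -0.45     0.70]
det(I−A) = (0.65)(0.70) − (-0.20)(-0.45) = 0.3650
adj(I−A) = [[0.70, 0.20], [0.45, 0.65]]
(I − A)⁻¹ = adj(I−A) / det(I−A) ≈
  [   1.9178     0.5479]
  [   1.2329     1.7808]
The output multiplier for sector j is the column-j sum of the Leontief inverse (I − A)⁻¹ = adj(I−A) / det(I−A).
Column 2 of adj(I−A): (0.20, 0.65); det(I−A) = 0.3650.
m_2 = (0.20 + 0.65) / 0.3650 = 0.85 / 0.3650 ≈ 2.329.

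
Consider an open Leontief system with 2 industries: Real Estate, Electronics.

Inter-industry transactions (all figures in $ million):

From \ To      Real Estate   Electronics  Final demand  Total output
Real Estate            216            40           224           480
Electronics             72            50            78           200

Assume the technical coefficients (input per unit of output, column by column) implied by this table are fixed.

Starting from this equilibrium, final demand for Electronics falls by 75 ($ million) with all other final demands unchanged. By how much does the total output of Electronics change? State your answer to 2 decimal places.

Technical coefficients a_ij = z_ij / X_j:
  a_11 = 216/480 = 0.45, a_21 = 72/480 = 0.15
  a_12 = 40/200 = 0.20, a_22 = 50/200 = 0.25
I − A =
  [   0.55    -0.20]
  [  -0.15     0.75]
det(I−A) = (0.55)(0.75) − (-0.20)(-0.15) = 0.3825
adj(I−A) = [[0.75, 0.20], [0.15, 0.55]]
(I − A)⁻¹ = adj(I−A) / det(I−A) ≈
  [   1.9608     0.5229]
  [   0.3922     1.4379]
Δx = (I − A)⁻¹ Δd with Δd having -75 in the Electronics component and 0 elsewhere.
So Δx_2 = L_22 · (-75), where L_22 = adj(I−A)_22 / det(I−A) = 0.55 / 0.3825.
Δx_2 = 0.55 × (-75) / 0.3825 = -41.25 / 0.3825 ≈ -107.84.

Δx_2 = -107.84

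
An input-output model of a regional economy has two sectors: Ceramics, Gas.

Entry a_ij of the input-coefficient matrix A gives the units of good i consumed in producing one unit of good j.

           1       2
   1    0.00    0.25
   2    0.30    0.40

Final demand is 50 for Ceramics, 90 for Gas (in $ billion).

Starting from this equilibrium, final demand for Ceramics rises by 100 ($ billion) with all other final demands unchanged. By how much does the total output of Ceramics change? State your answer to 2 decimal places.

I − A =
  [   1.00    -0.25]
  [  -0.30     0.60]
det(I−A) = (1.00)(0.60) − (-0.25)(-0.30) = 0.5250
adj(I−A) = [[0.60, 0.25], [0.30, 1.00]]
(I − A)⁻¹ = adj(I−A) / det(I−A) ≈
  [   1.1429     0.4762]
  [   0.5714     1.9048]
Δx = (I − A)⁻¹ Δd with Δd having +100 in the Ceramics component and 0 elsewhere.
So Δx_1 = L_11 · (+100), where L_11 = adj(I−A)_11 / det(I−A) = 0.60 / 0.5250.
Δx_1 = 0.60 × (+100) / 0.5250 = 60.00 / 0.5250 ≈ 114.29.

Δx_1 = 114.29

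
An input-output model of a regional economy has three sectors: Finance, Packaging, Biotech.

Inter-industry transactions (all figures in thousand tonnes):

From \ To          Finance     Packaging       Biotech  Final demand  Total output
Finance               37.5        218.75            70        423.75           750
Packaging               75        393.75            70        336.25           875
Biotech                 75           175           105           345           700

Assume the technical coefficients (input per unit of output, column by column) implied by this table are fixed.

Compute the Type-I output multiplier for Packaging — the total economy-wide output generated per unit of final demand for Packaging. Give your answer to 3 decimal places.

Technical coefficients a_ij = z_ij / X_j:
  a_11 = 37.5/750 = 0.05, a_21 = 75/750 = 0.10, a_31 = 75/750 = 0.10
  a_12 = 218.75/875 = 0.25, a_22 = 393.75/875 = 0.45, a_32 = 175/875 = 0.20
  a_13 = 70/700 = 0.10, a_23 = 70/700 = 0.10, a_33 = 105/700 = 0.15
I − A =
  [   0.95    -0.25    -0.10]
  [  -0.10     0.55    -0.10]
  [  -0.10    -0.20     0.85]
Cofactors of I−A, C_ij = (−1)^(i+j)·(minor ij) (rows/columns in the sector order above):
  C_11 = (0.55)(0.85) − (-0.10)(-0.20) = 0.4475
  C_12 = −[(-0.10)(0.85) − (-0.10)(-0.10)] = 0.0950
  C_13 = (-0.10)(-0.20) − (0.55)(-0.10) = 0.0750
  C_21 = −[(-0.25)(0.85) − (-0.10)(-0.20)] = 0.2325
  C_22 = (0.95)(0.85) − (-0.10)(-0.10) = 0.7975
  C_23 = −[(0.95)(-0.20) − (-0.25)(-0.10)] = 0.2150
  C_31 = (-0.25)(-0.10) − (-0.10)(0.55) = 0.0800
  C_32 = −[(0.95)(-0.10) − (-0.10)(-0.10)] = 0.1050
  C_33 = (0.95)(0.55) − (-0.25)(-0.10) = 0.4975
det(I−A) = Σ_j (I−A)_1j·C_1j = (0.95)(0.4475) + (-0.25)(0.0950) + (-0.10)(0.0750) = 0.393875
adj(I−A) = Cᵀ =
  [ 0.4475   0.2325   0.0800]
  [ 0.0950   0.7975   0.1050]
  [ 0.0750   0.2150   0.4975]
(I − A)⁻¹ = adj(I−A) / det(I−A) ≈
  [   1.1361     0.5903     0.2031]
  [   0.2412     2.0248     0.2666]
  [   0.1904     0.5459     1.2631]
The output multiplier for sector j is the column-j sum of the Leontief inverse (I − A)⁻¹ = adj(I−A) / det(I−A).
Column 2 of adj(I−A): (0.2325, 0.7975, 0.2150); det(I−A) = 0.393875.
m_2 = (0.2325 + 0.7975 + 0.2150) / 0.393875 = 1.245 / 0.393875 ≈ 3.161.

m_2 = 3.161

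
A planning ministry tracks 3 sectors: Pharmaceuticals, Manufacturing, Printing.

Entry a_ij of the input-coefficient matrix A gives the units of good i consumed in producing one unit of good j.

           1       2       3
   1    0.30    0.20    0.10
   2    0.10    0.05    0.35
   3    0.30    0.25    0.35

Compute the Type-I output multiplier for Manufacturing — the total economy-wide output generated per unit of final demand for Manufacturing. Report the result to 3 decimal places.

I − A =
  [   0.70    -0.20    -0.10]
  [  -0.10     0.95    -0.35]
  [  -0.30    -0.25     0.65]
Cofactors of I−A, C_ij = (−1)^(i+j)·(minor ij) (rows/columns in the sector order above):
  C_11 = (0.95)(0.65) − (-0.35)(-0.25) = 0.5300
  C_12 = −[(-0.10)(0.65) − (-0.35)(-0.30)] = 0.1700
  C_13 = (-0.10)(-0.25) − (0.95)(-0.30) = 0.3100
  C_21 = −[(-0.20)(0.65) − (-0.10)(-0.25)] = 0.1550
  C_22 = (0.70)(0.65) − (-0.10)(-0.30) = 0.4250
  C_23 = −[(0.70)(-0.25) − (-0.20)(-0.30)] = 0.2350
  C_31 = (-0.20)(-0.35) − (-0.10)(0.95) = 0.1650
  C_32 = −[(0.70)(-0.35) − (-0.10)(-0.10)] = 0.2550
  C_33 = (0.70)(0.95) − (-0.20)(-0.10) = 0.6450
det(I−A) = Σ_j (I−A)_1j·C_1j = (0.70)(0.5300) + (-0.20)(0.1700) + (-0.10)(0.3100) = 0.3060
adj(I−A) = Cᵀ =
  [ 0.5300   0.1550   0.1650]
  [ 0.1700   0.4250   0.2550]
  [ 0.3100   0.2350   0.6450]
(I − A)⁻¹ = adj(I−A) / det(I−A) ≈
  [   1.7320     0.5065     0.5392]
  [   0.5556     1.3889     0.8333]
  [   1.0131     0.7680     2.1078]
The output multiplier for sector j is the column-j sum of the Leontief inverse (I − A)⁻¹ = adj(I−A) / det(I−A).
Column 2 of adj(I−A): (0.1550, 0.4250, 0.2350); det(I−A) = 0.3060.
m_2 = (0.1550 + 0.4250 + 0.2350) / 0.3060 = 0.815 / 0.3060 ≈ 2.663.

m_2 = 2.663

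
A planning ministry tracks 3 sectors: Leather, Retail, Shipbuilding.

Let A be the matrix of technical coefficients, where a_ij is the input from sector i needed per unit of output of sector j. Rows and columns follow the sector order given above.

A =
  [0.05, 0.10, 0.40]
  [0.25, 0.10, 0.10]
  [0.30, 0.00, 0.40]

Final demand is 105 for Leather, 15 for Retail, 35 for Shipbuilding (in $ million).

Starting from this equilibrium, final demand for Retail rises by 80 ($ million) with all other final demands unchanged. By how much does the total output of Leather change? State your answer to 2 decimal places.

I − A =
  [   0.95    -0.10    -0.40]
  [  -0.25     0.90    -0.10]
  [  -0.30     0.00     0.60]
Cofactors of I−A, C_ij = (−1)^(i+j)·(minor ij) (rows/columns in the sector order above):
  C_11 = (0.90)(0.60) − (-0.10)(0.00) = 0.5400
  C_12 = −[(-0.25)(0.60) − (-0.10)(-0.30)] = 0.1800
  C_13 = (-0.25)(0.00) − (0.90)(-0.30) = 0.2700
  C_21 = −[(-0.10)(0.60) − (-0.40)(0.00)] = 0.0600
  C_22 = (0.95)(0.60) − (-0.40)(-0.30) = 0.4500
  C_23 = −[(0.95)(0.00) − (-0.10)(-0.30)] = 0.0300
  C_31 = (-0.10)(-0.10) − (-0.40)(0.90) = 0.3700
  C_32 = −[(0.95)(-0.10) − (-0.40)(-0.25)] = 0.1950
  C_33 = (0.95)(0.90) − (-0.10)(-0.25) = 0.8300
det(I−A) = Σ_j (I−A)_1j·C_1j = (0.95)(0.5400) + (-0.10)(0.1800) + (-0.40)(0.2700) = 0.3870
adj(I−A) = Cᵀ =
  [ 0.5400   0.0600   0.3700]
  [ 0.1800   0.4500   0.1950]
  [ 0.2700   0.0300   0.8300]
(I − A)⁻¹ = adj(I−A) / det(I−A) ≈
  [   1.3953     0.1550     0.9561]
  [   0.4651     1.1628     0.5039]
  [   0.6977     0.0775     2.1447]
Δx = (I − A)⁻¹ Δd with Δd having +80 in the Retail component and 0 elsewhere.
So Δx_L = L_LR · (+80), where L_LR = adj(I−A)_LR / det(I−A) = 0.0600 / 0.3870.
Δx_L = 0.0600 × (+80) / 0.3870 = 4.80 / 0.3870 ≈ 12.40.

Δx_L = 12.40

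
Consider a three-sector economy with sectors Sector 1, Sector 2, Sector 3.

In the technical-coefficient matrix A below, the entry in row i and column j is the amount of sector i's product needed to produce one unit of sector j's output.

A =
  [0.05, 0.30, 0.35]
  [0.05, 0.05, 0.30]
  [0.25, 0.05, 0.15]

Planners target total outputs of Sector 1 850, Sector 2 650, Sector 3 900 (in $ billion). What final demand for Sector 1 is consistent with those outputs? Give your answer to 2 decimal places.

I − A =
  [   0.95    -0.30    -0.35]
  [  -0.05     0.95    -0.30]
  [  -0.25    -0.05     0.85]
d = (I − A) x:
  d_1 = (+0.95)·850 + (-0.30)·650 + (-0.35)·900 = 297.50
  d_2 = (-0.05)·850 + (+0.95)·650 + (-0.30)·900 = 305.00
  d_3 = (-0.25)·850 + (-0.05)·650 + (+0.85)·900 = 520.00

d_1 = 297.50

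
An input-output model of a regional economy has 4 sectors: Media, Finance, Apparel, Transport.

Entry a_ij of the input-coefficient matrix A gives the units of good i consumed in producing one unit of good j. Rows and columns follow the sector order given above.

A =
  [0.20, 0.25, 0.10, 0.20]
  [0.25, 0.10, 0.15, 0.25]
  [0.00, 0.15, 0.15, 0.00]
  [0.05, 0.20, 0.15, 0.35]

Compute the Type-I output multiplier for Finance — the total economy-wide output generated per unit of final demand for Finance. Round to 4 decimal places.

m_F = 2.9640

I − A =
  [   0.80    -0.25    -0.10    -0.20]
  [  -0.25     0.90    -0.15    -0.25]
  [   0.00    -0.15     0.85     0.00]
  [  -0.05    -0.20    -0.15     0.65]
Compute the cofactors C_ij = (−1)^(i+j)·(3×3 minor ij) of I−A; the adjugate is their transpose:
adj(I−A) = Cᵀ =
  [ 0.434500   0.186375   0.120250   0.205375]
  [ 0.148750   0.433500   0.131500   0.212500]
  [ 0.026250   0.076500   0.365250   0.037500]
  [ 0.085250   0.165375   0.134000   0.537125]
det(I−A) = Σ_j (I−A)_1j·C_1j = (0.80)(0.434500) + (-0.25)(0.148750) + (-0.10)(0.026250) + (-0.20)(0.085250) = 0.2907375
(I − A)⁻¹ = adj(I−A) / det(I−A) ≈
  [   1.49448     0.64104     0.41360     0.70639]
  [   0.51163     1.49104     0.45230     0.73090]
  [   0.09029     0.26312     1.25629     0.12898]
  [   0.29322     0.56881     0.46090     1.84746]
The output multiplier for sector j is the column-j sum of the Leontief inverse (I − A)⁻¹ = adj(I−A) / det(I−A).
Column F of adj(I−A): (0.186375, 0.433500, 0.076500, 0.165375); det(I−A) = 0.2907375.
m_F = (0.186375 + 0.433500 + 0.076500 + 0.165375) / 0.2907375 = 0.86175 / 0.2907375 ≈ 2.9640.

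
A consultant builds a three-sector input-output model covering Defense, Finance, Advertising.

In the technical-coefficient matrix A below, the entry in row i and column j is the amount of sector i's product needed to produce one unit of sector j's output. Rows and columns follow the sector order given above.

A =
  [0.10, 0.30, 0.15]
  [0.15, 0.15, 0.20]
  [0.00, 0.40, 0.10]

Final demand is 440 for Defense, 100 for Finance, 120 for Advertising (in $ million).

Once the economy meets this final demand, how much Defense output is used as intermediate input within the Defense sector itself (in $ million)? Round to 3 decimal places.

I − A =
  [   0.90    -0.30    -0.15]
  [  -0.15     0.85    -0.20]
  [   0.00    -0.40     0.90]
Cofactors of I−A, C_ij = (−1)^(i+j)·(minor ij) (rows/columns in the sector order above):
  C_11 = (0.85)(0.90) − (-0.20)(-0.40) = 0.6850
  C_12 = −[(-0.15)(0.90) − (-0.20)(0.00)] = 0.1350
  C_13 = (-0.15)(-0.40) − (0.85)(0.00) = 0.0600
  C_21 = −[(-0.30)(0.90) − (-0.15)(-0.40)] = 0.3300
  C_22 = (0.90)(0.90) − (-0.15)(0.00) = 0.8100
  C_23 = −[(0.90)(-0.40) − (-0.30)(0.00)] = 0.3600
  C_31 = (-0.30)(-0.20) − (-0.15)(0.85) = 0.1875
  C_32 = −[(0.90)(-0.20) − (-0.15)(-0.15)] = 0.2025
  C_33 = (0.90)(0.85) − (-0.30)(-0.15) = 0.7200
det(I−A) = Σ_j (I−A)_1j·C_1j = (0.90)(0.6850) + (-0.30)(0.1350) + (-0.15)(0.0600) = 0.5670
adj(I−A) = Cᵀ =
  [ 0.6850   0.3300   0.1875]
  [ 0.1350   0.8100   0.2025]
  [ 0.0600   0.3600   0.7200]
(I − A)⁻¹ = adj(I−A) / det(I−A) ≈
  [   1.2081     0.5820     0.3307]
  [   0.2381     1.4286     0.3571]
  [   0.1058     0.6349     1.2698]
First solve x = (I − A)⁻¹ d = adj(I−A)·d / det(I−A); in particular x_D = (0.6850·440 + 0.3300·100 + 0.1875·120) / 0.5670 = 356.90 / 0.5670 ≈ 629.45326.
Intermediate flow from D to D: z_DD = a_DD · x_D = 0.10 × 356.90 / 0.5670 = 35.69 / 0.5670 ≈ 62.945.

z_DD = 62.945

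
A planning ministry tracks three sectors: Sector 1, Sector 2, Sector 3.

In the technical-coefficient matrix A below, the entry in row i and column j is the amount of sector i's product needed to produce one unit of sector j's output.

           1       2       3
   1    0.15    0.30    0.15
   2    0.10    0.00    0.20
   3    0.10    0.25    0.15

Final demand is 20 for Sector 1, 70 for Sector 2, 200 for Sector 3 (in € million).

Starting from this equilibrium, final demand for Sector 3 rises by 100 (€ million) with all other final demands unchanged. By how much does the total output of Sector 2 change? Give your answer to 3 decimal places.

I − A =
  [   0.85    -0.30    -0.15]
  [  -0.10     1.00    -0.20]
  [  -0.10    -0.25     0.85]
Cofactors of I−A, C_ij = (−1)^(i+j)·(minor ij) (rows/columns in the sector order above):
  C_11 = (1.00)(0.85) − (-0.20)(-0.25) = 0.8000
  C_12 = −[(-0.10)(0.85) − (-0.20)(-0.10)] = 0.1050
  C_13 = (-0.10)(-0.25) − (1.00)(-0.10) = 0.1250
  C_21 = −[(-0.30)(0.85) − (-0.15)(-0.25)] = 0.2925
  C_22 = (0.85)(0.85) − (-0.15)(-0.10) = 0.7075
  C_23 = −[(0.85)(-0.25) − (-0.30)(-0.10)] = 0.2425
  C_31 = (-0.30)(-0.20) − (-0.15)(1.00) = 0.2100
  C_32 = −[(0.85)(-0.20) − (-0.15)(-0.10)] = 0.1850
  C_33 = (0.85)(1.00) − (-0.30)(-0.10) = 0.8200
det(I−A) = Σ_j (I−A)_1j·C_1j = (0.85)(0.8000) + (-0.30)(0.1050) + (-0.15)(0.1250) = 0.62975
adj(I−A) = Cᵀ =
  [ 0.8000   0.2925   0.2100]
  [ 0.1050   0.7075   0.1850]
  [ 0.1250   0.2425   0.8200]
(I − A)⁻¹ = adj(I−A) / det(I−A) ≈
  [   1.2703     0.4645     0.3335]
  [   0.1667     1.1235     0.2938]
  [   0.1985     0.3851     1.3021]
Δx = (I − A)⁻¹ Δd with Δd having +100 in the Sector 3 component and 0 elsewhere.
So Δx_2 = L_23 · (+100), where L_23 = adj(I−A)_23 / det(I−A) = 0.1850 / 0.62975.
Δx_2 = 0.1850 × (+100) / 0.62975 = 18.50 / 0.62975 ≈ 29.377.

Δx_2 = 29.377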